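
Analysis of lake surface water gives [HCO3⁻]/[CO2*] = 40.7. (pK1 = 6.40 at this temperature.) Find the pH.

pH = 8.01

From K1 = [H⁺][HCO3⁻]/[CO2*]:  pH = pK1 + log₁₀([HCO3⁻]/[CO2*])
log₁₀(40.7) = +1.610
pH = 6.40 + (+1.610) = 8.01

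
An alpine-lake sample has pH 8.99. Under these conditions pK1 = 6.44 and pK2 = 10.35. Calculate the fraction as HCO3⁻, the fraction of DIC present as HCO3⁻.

α₁ = 1 / (1 + [H⁺]/K1 + K2/[H⁺]) = 1 / (1 + 10^-2.55 + 10^-1.36)
   = 1 / (1 + 0.0028184 + 0.043652) = 1/1.0465 = 0.9556

α₁ = 0.956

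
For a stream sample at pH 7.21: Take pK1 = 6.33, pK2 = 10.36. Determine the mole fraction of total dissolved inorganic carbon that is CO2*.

α₀ = 0.116

α₀ = 1 / (1 + K1/[H⁺] + K1K2/[H⁺]²) = 1 / (1 + 10^+0.88 + 10^-2.27)
   = 1 / (1 + 7.5858 + 0.0053703) = 1/8.5911 = 0.1164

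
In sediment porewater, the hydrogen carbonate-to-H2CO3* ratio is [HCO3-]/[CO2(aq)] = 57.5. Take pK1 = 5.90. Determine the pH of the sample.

pH = 7.66

From K1 = [H⁺][HCO3-]/[CO2(aq)]:  pH = pK1 + log₁₀([HCO3-]/[CO2(aq)])
log₁₀(57.5) = +1.760
pH = 5.90 + (+1.760) = 7.66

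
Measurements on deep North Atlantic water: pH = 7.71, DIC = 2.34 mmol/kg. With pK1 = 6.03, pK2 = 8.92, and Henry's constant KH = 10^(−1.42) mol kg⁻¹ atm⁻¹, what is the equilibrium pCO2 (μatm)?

pCO2 = 1190 μatm

α₀ = 1 / (1 + K1/[H⁺] + K1K2/[H⁺]²) = 1 / (1 + 10^+1.68 + 10^+0.47)
   = 1 / (1 + 47.863 + 2.9512) = 1/51.814 = 0.01930
[CO2*] = α₀ × DIC = 0.01930 × 2.34 = 0.04516 mmol/kg
pCO2 = [CO2*]/KH = 4.516×10^-5 / 3.802×10^-2 = 1190 μatm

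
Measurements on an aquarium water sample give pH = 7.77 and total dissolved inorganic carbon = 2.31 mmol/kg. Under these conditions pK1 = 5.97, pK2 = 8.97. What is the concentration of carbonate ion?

α₂ = 1 / (1 + [H⁺]/K2 + [H⁺]²/(K1K2)) = 1 / (1 + 10^+1.20 + 10^-0.60)
   = 1 / (1 + 15.849 + 0.25119) = 1/17.100 = 0.05848
[CO3²⁻] = α₂ × DIC = 0.05848 × 2.31 = 0.135 mmol/kg

[CO3²⁻] = 0.135 mmol/kg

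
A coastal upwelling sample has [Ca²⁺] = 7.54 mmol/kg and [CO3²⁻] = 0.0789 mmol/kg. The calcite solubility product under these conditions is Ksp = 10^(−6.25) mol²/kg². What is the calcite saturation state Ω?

Ω = 1.06

Ksp = 10^(−6.25) = 5.623×10^-7
Ω = [Ca²⁺][CO3²⁻]/Ksp = (7.54×10^-3)(0.0789×10^-3) / 5.623×10^-7 = 1.06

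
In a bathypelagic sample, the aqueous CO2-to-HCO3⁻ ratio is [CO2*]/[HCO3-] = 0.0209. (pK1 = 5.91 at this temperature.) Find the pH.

pH = 7.59

From K1 = [H⁺][HCO3-]/[CO2*]:  pH = pK1 − log₁₀([CO2*]/[HCO3-])
log₁₀(0.0209) = -1.680
pH = 5.91 − (-1.680) = 7.59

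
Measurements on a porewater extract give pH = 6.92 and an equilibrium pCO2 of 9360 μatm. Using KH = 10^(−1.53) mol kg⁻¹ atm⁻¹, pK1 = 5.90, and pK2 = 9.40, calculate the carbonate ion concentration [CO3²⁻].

[CO2*] = KH · pCO2 = 10^(−1.53) × 9360×10^-6 = 2.762×10^-4 mol/kg
α₀ = 1/(1 + K1/[H⁺] + K1K2/[H⁺]²) = 1/(1 + 10^+1.02 + 10^-1.46) = 0.08691
DIC = [CO2*]/α₀ = 2.762×10^-4 / 0.08691 = 3.178 mmol/kg
[CO3²⁻] = α₂·DIC; α₂ = 0.003014, so [CO3²⁻] = 0.003014 × 3.178 = 0.00958 mmol/kg = 9.58 μmol/kg

[CO3²⁻] = 9.58 μmol/kg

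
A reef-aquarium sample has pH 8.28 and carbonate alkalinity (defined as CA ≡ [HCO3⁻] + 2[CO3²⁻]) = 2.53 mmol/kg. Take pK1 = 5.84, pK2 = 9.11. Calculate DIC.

CA = [HCO3⁻] + 2[CO3²⁻] = (α₁ + 2α₂)·DIC
At pH 8.28: [H⁺]/K1 = 10^-2.44 = 0.0036308, K2/[H⁺] = 10^-0.83 = 0.14791
α₁ = 1/(1 + 0.0036308 + 0.14791) = 1/1.1515 = 0.8684; α₂ = α₁·K2/[H⁺] = 0.1284
α₁ + 2α₂ = 1.1253
DIC = CA / (α₁ + 2α₂) = 2.53 / 1.1253 = 2.25 mmol/kg

DIC = 2.25 mmol/kg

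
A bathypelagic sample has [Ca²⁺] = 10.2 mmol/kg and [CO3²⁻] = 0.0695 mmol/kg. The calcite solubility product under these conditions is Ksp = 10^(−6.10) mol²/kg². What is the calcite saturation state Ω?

Ksp = 10^(−6.10) = 7.943×10^-7
Ω = [Ca²⁺][CO3²⁻]/Ksp = (10.2×10^-3)(0.0695×10^-3) / 7.943×10^-7 = 0.892

Ω = 0.892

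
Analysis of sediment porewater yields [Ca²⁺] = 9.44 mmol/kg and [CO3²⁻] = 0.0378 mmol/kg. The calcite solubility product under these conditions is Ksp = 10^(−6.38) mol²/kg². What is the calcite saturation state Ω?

Ksp = 10^(−6.38) = 4.169×10^-7
Ω = [Ca²⁺][CO3²⁻]/Ksp = (9.44×10^-3)(0.0378×10^-3) / 4.169×10^-7 = 0.856

Ω = 0.856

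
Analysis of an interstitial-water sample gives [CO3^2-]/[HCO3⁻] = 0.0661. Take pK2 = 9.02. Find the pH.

pH = 7.84

From K2 = [H⁺][CO3^2-]/[HCO3⁻]:  pH = pK2 + log₁₀([CO3^2-]/[HCO3⁻])
log₁₀(0.0661) = -1.180
pH = 9.02 + (-1.180) = 7.84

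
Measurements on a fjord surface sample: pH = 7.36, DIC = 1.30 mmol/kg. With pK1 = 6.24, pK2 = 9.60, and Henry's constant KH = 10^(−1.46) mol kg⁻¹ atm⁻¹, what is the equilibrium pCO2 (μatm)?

pCO2 = 2630 μatm

α₀ = 1 / (1 + K1/[H⁺] + K1K2/[H⁺]²) = 1 / (1 + 10^+1.12 + 10^-1.12)
   = 1 / (1 + 13.183 + 0.075858) = 1/14.258 = 0.07013
[CO2*] = α₀ × DIC = 0.07013 × 1.30 = 0.09117 mmol/kg
pCO2 = [CO2*]/KH = 9.117×10^-5 / 3.467×10^-2 = 2630 μatm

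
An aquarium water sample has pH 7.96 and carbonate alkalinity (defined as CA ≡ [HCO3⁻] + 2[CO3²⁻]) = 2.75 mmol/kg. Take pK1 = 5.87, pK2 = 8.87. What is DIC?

CA = [HCO3⁻] + 2[CO3²⁻] = (α₁ + 2α₂)·DIC
At pH 7.96: [H⁺]/K1 = 10^-2.09 = 0.0081283, K2/[H⁺] = 10^-0.91 = 0.12303
α₁ = 1/(1 + 0.0081283 + 0.12303) = 1/1.1312 = 0.8841; α₂ = α₁·K2/[H⁺] = 0.1088
α₁ + 2α₂ = 1.1016
DIC = CA / (α₁ + 2α₂) = 2.75 / 1.1016 = 2.50 mmol/kg

DIC = 2.50 mmol/kg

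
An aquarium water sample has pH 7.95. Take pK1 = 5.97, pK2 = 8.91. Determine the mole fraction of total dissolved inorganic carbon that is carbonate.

α₂ = 1 / (1 + [H⁺]/K2 + [H⁺]²/(K1K2)) = 1 / (1 + 10^+0.96 + 10^-1.02)
   = 1 / (1 + 9.1201 + 0.095499) = 1/10.216 = 0.09789

α₂ = 0.0979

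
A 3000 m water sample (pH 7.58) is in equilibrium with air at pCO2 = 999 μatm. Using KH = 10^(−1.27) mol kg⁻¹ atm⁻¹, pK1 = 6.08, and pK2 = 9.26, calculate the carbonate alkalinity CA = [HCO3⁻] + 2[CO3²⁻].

CA = 1.77 mmol/kg

[CO2*] = KH · pCO2 = 10^(−1.27) × 999×10^-6 = 5.365×10^-5 mol/kg
α₀ = 1/(1 + K1/[H⁺] + K1K2/[H⁺]²) = 1/(1 + 10^+1.50 + 10^-0.18) = 0.03004
DIC = [CO2*]/α₀ = 5.365×10^-5 / 0.03004 = 1.786 mmol/kg
CA = (α₁ + 2α₂)·DIC = (0.9501 + 2×0.01985) × 1.786 = 1.77 mmol/kg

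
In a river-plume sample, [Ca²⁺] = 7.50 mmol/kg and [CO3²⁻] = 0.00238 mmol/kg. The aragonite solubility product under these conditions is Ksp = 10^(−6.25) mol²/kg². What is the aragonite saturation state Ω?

Ksp = 10^(−6.25) = 5.623×10^-7
Ω = [Ca²⁺][CO3²⁻]/Ksp = (7.50×10^-3)(0.00238×10^-3) / 5.623×10^-7 = 0.0317

Ω = 0.0317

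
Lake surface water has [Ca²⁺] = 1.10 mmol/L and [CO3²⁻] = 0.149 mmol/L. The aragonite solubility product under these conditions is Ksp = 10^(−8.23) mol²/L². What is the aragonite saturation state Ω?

Ω = 27.8

Ksp = 10^(−8.23) = 5.888×10^-9
Ω = [Ca²⁺][CO3²⁻]/Ksp = (1.10×10^-3)(0.149×10^-3) / 5.888×10^-9 = 27.8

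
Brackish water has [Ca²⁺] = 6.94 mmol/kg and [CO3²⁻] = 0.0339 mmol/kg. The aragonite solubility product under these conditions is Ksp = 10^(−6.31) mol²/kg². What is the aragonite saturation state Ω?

Ω = 0.480

Ksp = 10^(−6.31) = 4.898×10^-7
Ω = [Ca²⁺][CO3²⁻]/Ksp = (6.94×10^-3)(0.0339×10^-3) / 4.898×10^-7 = 0.480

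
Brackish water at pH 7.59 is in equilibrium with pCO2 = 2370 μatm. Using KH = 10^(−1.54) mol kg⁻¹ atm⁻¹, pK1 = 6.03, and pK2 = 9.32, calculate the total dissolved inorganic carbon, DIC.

DIC = 2.60 mmol/kg

[CO2*] = KH · pCO2 = 10^(−1.54) × 2370×10^-6 = 6.835×10^-5 mol/kg
α₀ = 1/(1 + K1/[H⁺] + K1K2/[H⁺]²) = 1/(1 + 10^+1.56 + 10^-0.17) = 0.02633
DIC = [CO2*]/α₀ = 6.835×10^-5 / 0.02633 = 2.60 mmol/kg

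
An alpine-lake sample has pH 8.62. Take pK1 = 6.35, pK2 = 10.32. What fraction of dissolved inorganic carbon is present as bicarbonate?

α₁ = 0.975

α₁ = 1 / (1 + [H⁺]/K1 + K2/[H⁺]) = 1 / (1 + 10^-2.27 + 10^-1.70)
   = 1 / (1 + 0.0053703 + 0.019953) = 1/1.0253 = 0.9753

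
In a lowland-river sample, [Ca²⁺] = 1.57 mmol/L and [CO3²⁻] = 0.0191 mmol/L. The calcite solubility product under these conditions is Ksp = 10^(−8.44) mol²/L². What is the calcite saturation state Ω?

Ω = 8.26

Ksp = 10^(−8.44) = 3.631×10^-9
Ω = [Ca²⁺][CO3²⁻]/Ksp = (1.57×10^-3)(0.0191×10^-3) / 3.631×10^-9 = 8.26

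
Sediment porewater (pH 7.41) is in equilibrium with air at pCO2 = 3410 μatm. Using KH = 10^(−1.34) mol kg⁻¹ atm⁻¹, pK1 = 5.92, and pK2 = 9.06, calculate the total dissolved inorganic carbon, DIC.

DIC = 5.08 mmol/kg

[CO2*] = KH · pCO2 = 10^(−1.34) × 3410×10^-6 = 1.559×10^-4 mol/kg
α₀ = 1/(1 + K1/[H⁺] + K1K2/[H⁺]²) = 1/(1 + 10^+1.49 + 10^-0.16) = 0.03068
DIC = [CO2*]/α₀ = 1.559×10^-4 / 0.03068 = 5.08 mmol/kg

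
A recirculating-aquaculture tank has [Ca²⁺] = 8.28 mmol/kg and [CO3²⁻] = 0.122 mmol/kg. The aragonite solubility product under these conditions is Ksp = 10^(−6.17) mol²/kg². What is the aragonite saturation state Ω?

Ω = 1.49

Ksp = 10^(−6.17) = 6.761×10^-7
Ω = [Ca²⁺][CO3²⁻]/Ksp = (8.28×10^-3)(0.122×10^-3) / 6.761×10^-7 = 1.49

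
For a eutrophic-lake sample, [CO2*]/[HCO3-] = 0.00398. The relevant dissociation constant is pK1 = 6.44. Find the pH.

From K1 = [H⁺][HCO3-]/[CO2*]:  pH = pK1 − log₁₀([CO2*]/[HCO3-])
log₁₀(0.00398) = -2.400
pH = 6.44 − (-2.400) = 8.84

pH = 8.84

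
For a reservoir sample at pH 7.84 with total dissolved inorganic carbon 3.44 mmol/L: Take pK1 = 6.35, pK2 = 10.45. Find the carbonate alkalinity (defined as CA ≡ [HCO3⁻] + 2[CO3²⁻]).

CA = [HCO3⁻] + 2[CO3²⁻] = (α₁ + 2α₂)·DIC
At pH 7.84: [H⁺]/K1 = 10^-1.49 = 0.032359, K2/[H⁺] = 10^-2.61 = 0.0024547
α₁ = 1/(1 + 0.032359 + 0.0024547) = 1/1.0348 = 0.9664; α₂ = α₁·K2/[H⁺] = 0.002372
α₁ + 2α₂ = 0.9711
CA = 0.9711 × 3.44 = 3.34 mmol/L

CA = 3.34 mmol/L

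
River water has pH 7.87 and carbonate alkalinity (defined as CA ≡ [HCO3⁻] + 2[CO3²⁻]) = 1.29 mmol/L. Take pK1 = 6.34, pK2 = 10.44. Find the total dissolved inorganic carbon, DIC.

CA = [HCO3⁻] + 2[CO3²⁻] = (α₁ + 2α₂)·DIC
At pH 7.87: [H⁺]/K1 = 10^-1.53 = 0.029512, K2/[H⁺] = 10^-2.57 = 0.0026915
α₁ = 1/(1 + 0.029512 + 0.0026915) = 1/1.0322 = 0.9688; α₂ = α₁·K2/[H⁺] = 0.002608
α₁ + 2α₂ = 0.9740
DIC = CA / (α₁ + 2α₂) = 1.29 / 0.9740 = 1.32 mmol/L

DIC = 1.32 mmol/L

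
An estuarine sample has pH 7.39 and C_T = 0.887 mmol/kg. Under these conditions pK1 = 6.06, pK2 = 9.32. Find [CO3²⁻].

α₂ = 1 / (1 + [H⁺]/K2 + [H⁺]²/(K1K2)) = 1 / (1 + 10^+1.93 + 10^+0.60)
   = 1 / (1 + 85.114 + 3.9811) = 1/90.095 = 0.01110
[CO3²⁻] = α₂ × DIC = 0.01110 × 0.887 = 0.00985 mmol/kg = 9.85 μmol/kg

[CO3²⁻] = 9.85 μmol/kg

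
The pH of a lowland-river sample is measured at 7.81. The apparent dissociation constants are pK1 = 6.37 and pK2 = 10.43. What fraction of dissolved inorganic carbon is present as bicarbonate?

α₁ = 1 / (1 + [H⁺]/K1 + K2/[H⁺]) = 1 / (1 + 10^-1.44 + 10^-2.62)
   = 1 / (1 + 0.036308 + 0.0023988) = 1/1.0387 = 0.9627

α₁ = 0.963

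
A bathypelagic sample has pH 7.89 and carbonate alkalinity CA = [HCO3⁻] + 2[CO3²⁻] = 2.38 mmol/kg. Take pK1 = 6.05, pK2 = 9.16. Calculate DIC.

CA = [HCO3⁻] + 2[CO3²⁻] = (α₁ + 2α₂)·DIC
At pH 7.89: [H⁺]/K1 = 10^-1.84 = 0.014454, K2/[H⁺] = 10^-1.27 = 0.053703
α₁ = 1/(1 + 0.014454 + 0.053703) = 1/1.0682 = 0.9362; α₂ = α₁·K2/[H⁺] = 0.05028
α₁ + 2α₂ = 1.0367
DIC = CA / (α₁ + 2α₂) = 2.38 / 1.0367 = 2.30 mmol/kg

DIC = 2.30 mmol/kg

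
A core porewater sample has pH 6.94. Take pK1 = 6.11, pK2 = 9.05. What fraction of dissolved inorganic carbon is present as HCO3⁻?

α₁ = 0.865

α₁ = 1 / (1 + [H⁺]/K1 + K2/[H⁺]) = 1 / (1 + 10^-0.83 + 10^-2.11)
   = 1 / (1 + 0.14791 + 0.0077625) = 1/1.1557 = 0.8653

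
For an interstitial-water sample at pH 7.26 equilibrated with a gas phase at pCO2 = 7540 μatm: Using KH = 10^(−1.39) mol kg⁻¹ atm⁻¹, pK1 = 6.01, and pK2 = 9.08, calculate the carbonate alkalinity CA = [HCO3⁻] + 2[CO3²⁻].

CA = 5.63 mmol/kg

[CO2*] = KH · pCO2 = 10^(−1.39) × 7540×10^-6 = 3.072×10^-4 mol/kg
α₀ = 1/(1 + K1/[H⁺] + K1K2/[H⁺]²) = 1/(1 + 10^+1.25 + 10^-0.57) = 0.05249
DIC = [CO2*]/α₀ = 3.072×10^-4 / 0.05249 = 5.852 mmol/kg
CA = (α₁ + 2α₂)·DIC = (0.9334 + 2×0.01413) × 5.852 = 5.63 mmol/kg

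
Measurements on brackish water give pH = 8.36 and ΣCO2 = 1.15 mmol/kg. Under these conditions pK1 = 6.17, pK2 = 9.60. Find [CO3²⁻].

α₂ = 1 / (1 + [H⁺]/K2 + [H⁺]²/(K1K2)) = 1 / (1 + 10^+1.24 + 10^-0.95)
   = 1 / (1 + 17.378 + 0.11220) = 1/18.490 = 0.05408
[CO3²⁻] = α₂ × DIC = 0.05408 × 1.15 = 0.0622 mmol/kg

[CO3²⁻] = 0.0622 mmol/kg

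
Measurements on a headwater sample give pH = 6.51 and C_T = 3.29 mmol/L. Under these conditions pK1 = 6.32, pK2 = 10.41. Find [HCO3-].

[HCO3⁻] = 2.00 mmol/L

α₁ = 1 / (1 + [H⁺]/K1 + K2/[H⁺]) = 1 / (1 + 10^-0.19 + 10^-3.90)
   = 1 / (1 + 0.64565 + 0.00012589) = 1/1.6458 = 0.6076
[HCO3⁻] = α₁ × DIC = 0.6076 × 3.29 = 2.00 mmol/L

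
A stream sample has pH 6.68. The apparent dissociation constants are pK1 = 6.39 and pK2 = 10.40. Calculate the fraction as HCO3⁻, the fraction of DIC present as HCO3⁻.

α₁ = 1 / (1 + [H⁺]/K1 + K2/[H⁺]) = 1 / (1 + 10^-0.29 + 10^-3.72)
   = 1 / (1 + 0.51286 + 0.00019055) = 1/1.5131 = 0.6609

α₁ = 0.661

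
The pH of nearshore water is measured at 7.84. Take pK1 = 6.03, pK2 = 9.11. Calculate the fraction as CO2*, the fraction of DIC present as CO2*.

α₀ = 0.0145

α₀ = 1 / (1 + K1/[H⁺] + K1K2/[H⁺]²) = 1 / (1 + 10^+1.81 + 10^+0.54)
   = 1 / (1 + 64.565 + 3.4674) = 1/69.033 = 0.01449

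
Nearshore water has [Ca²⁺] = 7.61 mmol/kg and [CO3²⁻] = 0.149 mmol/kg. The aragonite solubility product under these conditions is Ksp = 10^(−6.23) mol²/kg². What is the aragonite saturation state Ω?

Ω = 1.93

Ksp = 10^(−6.23) = 5.888×10^-7
Ω = [Ca²⁺][CO3²⁻]/Ksp = (7.61×10^-3)(0.149×10^-3) / 5.888×10^-7 = 1.93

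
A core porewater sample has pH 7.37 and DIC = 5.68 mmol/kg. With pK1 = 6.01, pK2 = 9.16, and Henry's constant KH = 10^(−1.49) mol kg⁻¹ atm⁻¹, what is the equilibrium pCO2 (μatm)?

α₀ = 1 / (1 + K1/[H⁺] + K1K2/[H⁺]²) = 1 / (1 + 10^+1.36 + 10^-0.43)
   = 1 / (1 + 22.909 + 0.37154) = 1/24.280 = 0.04119
[CO2*] = α₀ × DIC = 0.04119 × 5.68 = 0.2339 mmol/kg
pCO2 = [CO2*]/KH = 2.339×10^-4 / 3.236×10^-2 = 7230 μatm

pCO2 = 7230 μatm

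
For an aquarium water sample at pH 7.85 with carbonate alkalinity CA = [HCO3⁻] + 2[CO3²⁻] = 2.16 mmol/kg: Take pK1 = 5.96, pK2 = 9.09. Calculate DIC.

CA = [HCO3⁻] + 2[CO3²⁻] = (α₁ + 2α₂)·DIC
At pH 7.85: [H⁺]/K1 = 10^-1.89 = 0.012882, K2/[H⁺] = 10^-1.24 = 0.057544
α₁ = 1/(1 + 0.012882 + 0.057544) = 1/1.0704 = 0.9342; α₂ = α₁·K2/[H⁺] = 0.05376
α₁ + 2α₂ = 1.0417
DIC = CA / (α₁ + 2α₂) = 2.16 / 1.0417 = 2.07 mmol/kg

DIC = 2.07 mmol/kg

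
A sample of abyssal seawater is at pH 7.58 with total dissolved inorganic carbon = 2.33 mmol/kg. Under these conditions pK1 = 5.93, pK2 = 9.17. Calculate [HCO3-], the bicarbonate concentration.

[HCO3⁻] = 2.22 mmol/kg

α₁ = 1 / (1 + [H⁺]/K1 + K2/[H⁺]) = 1 / (1 + 10^-1.65 + 10^-1.59)
   = 1 / (1 + 0.022387 + 0.025704) = 1/1.0481 = 0.9541
[HCO3⁻] = α₁ × DIC = 0.9541 × 2.33 = 2.22 mmol/kg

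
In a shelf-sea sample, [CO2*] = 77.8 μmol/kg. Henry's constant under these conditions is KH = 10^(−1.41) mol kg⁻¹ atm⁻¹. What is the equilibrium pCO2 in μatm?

KH = 10^(−1.41) = 3.890×10^-2 mol kg⁻¹ atm⁻¹
pCO2 = [CO2*]/KH = 77.8×10^-6 / 3.890×10^-2 = 2.00×10^-3 atm = 2000 μatm

pCO2 = 2000 μatm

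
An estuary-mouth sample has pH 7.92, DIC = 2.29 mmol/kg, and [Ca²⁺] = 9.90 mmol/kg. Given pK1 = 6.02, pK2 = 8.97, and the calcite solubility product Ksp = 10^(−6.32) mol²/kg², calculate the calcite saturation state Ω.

Ω = 3.83

α₂ = 1 / (1 + [H⁺]/K2 + [H⁺]²/(K1K2)) = 1 / (1 + 10^+1.05 + 10^-0.85)
   = 1 / (1 + 11.220 + 0.14125) = 1/12.361 = 0.08090
[CO3²⁻] = α₂ × DIC = 0.08090 × 2.29 = 0.1853 mmol/kg
Ksp = 10^(−6.32) = 4.786×10^-7
Ω = [Ca²⁺][CO3²⁻]/Ksp = (9.90×10^-3)(1.853×10^-4) / 4.786×10^-7 = 3.83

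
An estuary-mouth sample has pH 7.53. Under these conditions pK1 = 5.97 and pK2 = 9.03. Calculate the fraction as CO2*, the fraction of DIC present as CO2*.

α₀ = 0.0260

α₀ = 1 / (1 + K1/[H⁺] + K1K2/[H⁺]²) = 1 / (1 + 10^+1.56 + 10^+0.06)
   = 1 / (1 + 36.308 + 1.1482) = 1/38.456 = 0.02600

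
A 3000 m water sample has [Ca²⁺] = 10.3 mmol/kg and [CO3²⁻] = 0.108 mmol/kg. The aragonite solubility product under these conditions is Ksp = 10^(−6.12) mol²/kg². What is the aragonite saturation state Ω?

Ω = 1.47

Ksp = 10^(−6.12) = 7.586×10^-7
Ω = [Ca²⁺][CO3²⁻]/Ksp = (10.3×10^-3)(0.108×10^-3) / 7.586×10^-7 = 1.47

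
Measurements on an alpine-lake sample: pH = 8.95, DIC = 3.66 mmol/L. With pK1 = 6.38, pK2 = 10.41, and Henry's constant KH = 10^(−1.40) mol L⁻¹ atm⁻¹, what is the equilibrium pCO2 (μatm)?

pCO2 = 239 μatm

α₀ = 1 / (1 + K1/[H⁺] + K1K2/[H⁺]²) = 1 / (1 + 10^+2.57 + 10^+1.11)
   = 1 / (1 + 371.54 + 12.882) = 1/385.42 = 0.002595
[CO2*] = α₀ × DIC = 0.002595 × 3.66 = 0.009496 mmol/L = 9.496 μmol/L
pCO2 = [CO2*]/KH = 9.496×10^-6 / 3.981×10^-2 = 239 μatm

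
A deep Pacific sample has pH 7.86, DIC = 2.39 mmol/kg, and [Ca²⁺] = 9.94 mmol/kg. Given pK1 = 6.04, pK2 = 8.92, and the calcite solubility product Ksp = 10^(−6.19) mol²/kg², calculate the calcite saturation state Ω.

Ω = 2.91

α₂ = 1 / (1 + [H⁺]/K2 + [H⁺]²/(K1K2)) = 1 / (1 + 10^+1.06 + 10^-0.76)
   = 1 / (1 + 11.482 + 0.17378) = 1/12.655 = 0.07902
[CO3²⁻] = α₂ × DIC = 0.07902 × 2.39 = 0.1889 mmol/kg
Ksp = 10^(−6.19) = 6.457×10^-7
Ω = [Ca²⁺][CO3²⁻]/Ksp = (9.94×10^-3)(1.889×10^-4) / 6.457×10^-7 = 2.91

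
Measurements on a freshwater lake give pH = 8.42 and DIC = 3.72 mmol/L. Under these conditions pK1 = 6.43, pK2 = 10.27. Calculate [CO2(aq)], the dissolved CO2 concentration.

α₀ = 1 / (1 + K1/[H⁺] + K1K2/[H⁺]²) = 1 / (1 + 10^+1.99 + 10^+0.14)
   = 1 / (1 + 97.724 + 1.3804) = 1/100.10 = 0.009990
[CO2*] = α₀ × DIC = 0.009990 × 3.72 = 0.0372 mmol/L

[CO2*] = 0.0372 mmol/L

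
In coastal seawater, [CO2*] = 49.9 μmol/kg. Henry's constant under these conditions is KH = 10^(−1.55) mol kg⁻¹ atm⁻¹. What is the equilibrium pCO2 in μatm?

KH = 10^(−1.55) = 2.818×10^-2 mol kg⁻¹ atm⁻¹
pCO2 = [CO2*]/KH = 49.9×10^-6 / 2.818×10^-2 = 1.77×10^-3 atm = 1770 μatm

pCO2 = 1770 μatm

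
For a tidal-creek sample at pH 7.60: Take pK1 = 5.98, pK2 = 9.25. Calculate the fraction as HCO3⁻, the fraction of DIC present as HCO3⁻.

α₁ = 1 / (1 + [H⁺]/K1 + K2/[H⁺]) = 1 / (1 + 10^-1.62 + 10^-1.65)
   = 1 / (1 + 0.023988 + 0.022387) = 1/1.0464 = 0.9557

α₁ = 0.956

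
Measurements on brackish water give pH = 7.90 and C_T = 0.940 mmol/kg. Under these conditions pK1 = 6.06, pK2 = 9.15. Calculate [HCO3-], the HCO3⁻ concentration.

α₁ = 1 / (1 + [H⁺]/K1 + K2/[H⁺]) = 1 / (1 + 10^-1.84 + 10^-1.25)
   = 1 / (1 + 0.014454 + 0.056234) = 1/1.0707 = 0.9340
[HCO3⁻] = α₁ × DIC = 0.9340 × 0.940 = 0.878 mmol/kg

[HCO3⁻] = 0.878 mmol/kg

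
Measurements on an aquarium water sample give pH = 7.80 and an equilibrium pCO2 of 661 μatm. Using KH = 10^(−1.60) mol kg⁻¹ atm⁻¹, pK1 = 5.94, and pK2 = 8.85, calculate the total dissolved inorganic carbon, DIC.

DIC = 1.33 mmol/kg

[CO2*] = KH · pCO2 = 10^(−1.60) × 661×10^-6 = 1.660×10^-5 mol/kg
α₀ = 1/(1 + K1/[H⁺] + K1K2/[H⁺]²) = 1/(1 + 10^+1.86 + 10^+0.81) = 0.01252
DIC = [CO2*]/α₀ = 1.660×10^-5 / 0.01252 = 1.33 mmol/kg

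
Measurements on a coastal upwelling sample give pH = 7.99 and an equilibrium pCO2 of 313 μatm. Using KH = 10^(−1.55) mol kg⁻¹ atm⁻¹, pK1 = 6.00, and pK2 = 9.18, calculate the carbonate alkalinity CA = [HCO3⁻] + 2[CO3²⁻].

[CO2*] = KH · pCO2 = 10^(−1.55) × 313×10^-6 = 8.822×10^-6 mol/kg
α₀ = 1/(1 + K1/[H⁺] + K1K2/[H⁺]²) = 1/(1 + 10^+1.99 + 10^+0.80) = 0.009521
DIC = [CO2*]/α₀ = 8.822×10^-6 / 0.009521 = 0.9266 mmol/kg
CA = (α₁ + 2α₂)·DIC = (0.9304 + 2×0.06007) × 0.9266 = 0.973 mmol/kg

CA = 0.973 mmol/kg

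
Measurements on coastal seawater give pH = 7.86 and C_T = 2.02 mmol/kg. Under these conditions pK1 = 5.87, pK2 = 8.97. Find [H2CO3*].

α₀ = 1 / (1 + K1/[H⁺] + K1K2/[H⁺]²) = 1 / (1 + 10^+1.99 + 10^+0.88)
   = 1 / (1 + 97.724 + 7.5858) = 1/106.31 = 0.009406
[CO2*] = α₀ × DIC = 0.009406 × 2.02 = 0.0190 mmol/kg = 19.0 μmol/kg

[CO2*] = 19.0 μmol/kg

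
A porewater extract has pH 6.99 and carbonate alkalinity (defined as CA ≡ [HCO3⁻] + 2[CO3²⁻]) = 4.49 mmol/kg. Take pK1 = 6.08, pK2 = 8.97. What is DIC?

DIC = 4.99 mmol/kg

CA = [HCO3⁻] + 2[CO3²⁻] = (α₁ + 2α₂)·DIC
At pH 6.99: [H⁺]/K1 = 10^-0.91 = 0.12303, K2/[H⁺] = 10^-1.98 = 0.010471
α₁ = 1/(1 + 0.12303 + 0.010471) = 1/1.1335 = 0.8822; α₂ = α₁·K2/[H⁺] = 0.009238
α₁ + 2α₂ = 0.9007
DIC = CA / (α₁ + 2α₂) = 4.49 / 0.9007 = 4.99 mmol/kg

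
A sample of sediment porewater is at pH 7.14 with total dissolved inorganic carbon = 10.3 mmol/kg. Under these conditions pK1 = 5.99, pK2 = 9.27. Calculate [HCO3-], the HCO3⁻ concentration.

[HCO3⁻] = 9.55 mmol/kg

α₁ = 1 / (1 + [H⁺]/K1 + K2/[H⁺]) = 1 / (1 + 10^-1.15 + 10^-2.13)
   = 1 / (1 + 0.070795 + 0.0074131) = 1/1.0782 = 0.9275
[HCO3⁻] = α₁ × DIC = 0.9275 × 10.3 = 9.55 mmol/kg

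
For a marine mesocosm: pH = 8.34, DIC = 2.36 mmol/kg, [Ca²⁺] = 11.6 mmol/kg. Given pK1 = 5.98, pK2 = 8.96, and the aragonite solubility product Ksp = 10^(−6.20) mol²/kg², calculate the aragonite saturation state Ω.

Ω = 8.36

α₂ = 1 / (1 + [H⁺]/K2 + [H⁺]²/(K1K2)) = 1 / (1 + 10^+0.62 + 10^-1.74)
   = 1 / (1 + 4.1687 + 0.018197) = 1/5.1869 = 0.1928
[CO3²⁻] = α₂ × DIC = 0.1928 × 2.36 = 0.4550 mmol/kg
Ksp = 10^(−6.20) = 6.310×10^-7
Ω = [Ca²⁺][CO3²⁻]/Ksp = (11.6×10^-3)(4.550×10^-4) / 6.310×10^-7 = 8.36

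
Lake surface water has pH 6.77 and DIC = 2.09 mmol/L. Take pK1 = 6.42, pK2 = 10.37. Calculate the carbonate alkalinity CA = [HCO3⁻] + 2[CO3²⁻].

CA = [HCO3⁻] + 2[CO3²⁻] = (α₁ + 2α₂)·DIC
At pH 6.77: [H⁺]/K1 = 10^-0.35 = 0.44668, K2/[H⁺] = 10^-3.60 = 0.00025119
α₁ = 1/(1 + 0.44668 + 0.00025119) = 1/1.4469 = 0.6911; α₂ = α₁·K2/[H⁺] = 0.0001736
α₁ + 2α₂ = 0.6915
CA = 0.6915 × 2.09 = 1.45 mmol/L

CA = 1.45 mmol/L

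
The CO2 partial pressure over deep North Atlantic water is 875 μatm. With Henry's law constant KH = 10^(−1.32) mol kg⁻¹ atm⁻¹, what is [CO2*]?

[CO2*] = 41.9 μmol/kg

KH = 10^(−1.32) = 4.786×10^-2 mol kg⁻¹ atm⁻¹
[CO2*] = KH · pCO2 = 4.786×10^-2 × 875×10^-6 atm = 4.19×10^-5 mol/kg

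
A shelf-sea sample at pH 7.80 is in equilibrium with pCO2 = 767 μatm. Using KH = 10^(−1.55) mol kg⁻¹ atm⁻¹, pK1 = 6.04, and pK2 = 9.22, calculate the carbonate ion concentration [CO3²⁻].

[CO3²⁻] = 0.0473 mmol/kg

[CO2*] = KH · pCO2 = 10^(−1.55) × 767×10^-6 = 2.162×10^-5 mol/kg
α₀ = 1/(1 + K1/[H⁺] + K1K2/[H⁺]²) = 1/(1 + 10^+1.76 + 10^+0.34) = 0.01647
DIC = [CO2*]/α₀ = 2.162×10^-5 / 0.01647 = 1.313 mmol/kg
[CO3²⁻] = α₂·DIC; α₂ = 0.03602, so [CO3²⁻] = 0.03602 × 1.313 = 0.0473 mmol/kg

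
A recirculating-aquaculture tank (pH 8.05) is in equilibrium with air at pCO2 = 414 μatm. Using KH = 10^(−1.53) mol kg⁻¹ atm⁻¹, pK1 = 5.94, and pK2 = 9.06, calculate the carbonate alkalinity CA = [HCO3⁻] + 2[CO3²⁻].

[CO2*] = KH · pCO2 = 10^(−1.53) × 414×10^-6 = 1.222×10^-5 mol/kg
α₀ = 1/(1 + K1/[H⁺] + K1K2/[H⁺]²) = 1/(1 + 10^+2.11 + 10^+1.10) = 0.007022
DIC = [CO2*]/α₀ = 1.222×10^-5 / 0.007022 = 1.740 mmol/kg
CA = (α₁ + 2α₂)·DIC = (0.9046 + 2×0.08840) × 1.740 = 1.88 mmol/kg

CA = 1.88 mmol/kg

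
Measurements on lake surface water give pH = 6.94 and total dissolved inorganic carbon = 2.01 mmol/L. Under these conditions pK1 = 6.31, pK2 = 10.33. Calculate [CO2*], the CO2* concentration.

[CO2*] = 0.382 mmol/L

α₀ = 1 / (1 + K1/[H⁺] + K1K2/[H⁺]²) = 1 / (1 + 10^+0.63 + 10^-2.76)
   = 1 / (1 + 4.2658 + 0.0017378) = 1/5.2675 = 0.1898
[CO2*] = α₀ × DIC = 0.1898 × 2.01 = 0.382 mmol/L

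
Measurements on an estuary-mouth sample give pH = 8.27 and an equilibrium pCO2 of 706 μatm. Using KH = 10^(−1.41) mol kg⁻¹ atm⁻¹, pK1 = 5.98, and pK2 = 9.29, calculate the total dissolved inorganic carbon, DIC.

[CO2*] = KH · pCO2 = 10^(−1.41) × 706×10^-6 = 2.747×10^-5 mol/kg
α₀ = 1/(1 + K1/[H⁺] + K1K2/[H⁺]²) = 1/(1 + 10^+2.29 + 10^+1.27) = 0.004660
DIC = [CO2*]/α₀ = 2.747×10^-5 / 0.004660 = 5.89 mmol/kg

DIC = 5.89 mmol/kg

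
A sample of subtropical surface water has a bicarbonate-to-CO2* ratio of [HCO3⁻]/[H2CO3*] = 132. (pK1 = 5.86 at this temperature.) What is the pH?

From K1 = [H⁺][HCO3⁻]/[H2CO3*]:  pH = pK1 + log₁₀([HCO3⁻]/[H2CO3*])
log₁₀(132) = +2.121
pH = 5.86 + (+2.121) = 7.98

pH = 7.98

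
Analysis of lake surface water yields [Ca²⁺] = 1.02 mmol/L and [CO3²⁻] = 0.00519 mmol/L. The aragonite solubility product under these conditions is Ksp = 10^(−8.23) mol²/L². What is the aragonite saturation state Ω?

Ksp = 10^(−8.23) = 5.888×10^-9
Ω = [Ca²⁺][CO3²⁻]/Ksp = (1.02×10^-3)(0.00519×10^-3) / 5.888×10^-9 = 0.899

Ω = 0.899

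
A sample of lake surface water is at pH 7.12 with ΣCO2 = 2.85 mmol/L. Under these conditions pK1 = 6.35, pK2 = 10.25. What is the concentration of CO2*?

α₀ = 1 / (1 + K1/[H⁺] + K1K2/[H⁺]²) = 1 / (1 + 10^+0.77 + 10^-2.36)
   = 1 / (1 + 5.8884 + 0.0043652) = 1/6.8928 = 0.1451
[CO2*] = α₀ × DIC = 0.1451 × 2.85 = 0.413 mmol/L

[CO2*] = 0.413 mmol/L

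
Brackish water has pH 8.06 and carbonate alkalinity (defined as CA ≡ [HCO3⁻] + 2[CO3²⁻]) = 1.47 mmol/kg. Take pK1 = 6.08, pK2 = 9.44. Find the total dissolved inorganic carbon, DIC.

CA = [HCO3⁻] + 2[CO3²⁻] = (α₁ + 2α₂)·DIC
At pH 8.06: [H⁺]/K1 = 10^-1.98 = 0.010471, K2/[H⁺] = 10^-1.38 = 0.041687
α₁ = 1/(1 + 0.010471 + 0.041687) = 1/1.0522 = 0.9504; α₂ = α₁·K2/[H⁺] = 0.03962
α₁ + 2α₂ = 1.0297
DIC = CA / (α₁ + 2α₂) = 1.47 / 1.0297 = 1.43 mmol/kg

DIC = 1.43 mmol/kg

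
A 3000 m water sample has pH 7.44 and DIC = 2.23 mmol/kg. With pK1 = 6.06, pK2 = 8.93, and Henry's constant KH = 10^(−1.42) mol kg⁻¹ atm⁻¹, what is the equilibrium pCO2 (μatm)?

pCO2 = 2280 μatm

α₀ = 1 / (1 + K1/[H⁺] + K1K2/[H⁺]²) = 1 / (1 + 10^+1.38 + 10^-0.11)
   = 1 / (1 + 23.988 + 0.77625) = 1/25.765 = 0.03881
[CO2*] = α₀ × DIC = 0.03881 × 2.23 = 0.08655 mmol/kg
pCO2 = [CO2*]/KH = 8.655×10^-5 / 3.802×10^-2 = 2280 μatm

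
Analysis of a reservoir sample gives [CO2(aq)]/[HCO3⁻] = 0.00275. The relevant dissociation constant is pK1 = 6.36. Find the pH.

From K1 = [H⁺][HCO3⁻]/[CO2(aq)]:  pH = pK1 − log₁₀([CO2(aq)]/[HCO3⁻])
log₁₀(0.00275) = -2.561
pH = 6.36 − (-2.561) = 8.92

pH = 8.92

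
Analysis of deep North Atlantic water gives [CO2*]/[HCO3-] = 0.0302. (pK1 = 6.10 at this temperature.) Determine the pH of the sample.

pH = 7.62

From K1 = [H⁺][HCO3-]/[CO2*]:  pH = pK1 − log₁₀([CO2*]/[HCO3-])
log₁₀(0.0302) = -1.520
pH = 6.10 − (-1.520) = 7.62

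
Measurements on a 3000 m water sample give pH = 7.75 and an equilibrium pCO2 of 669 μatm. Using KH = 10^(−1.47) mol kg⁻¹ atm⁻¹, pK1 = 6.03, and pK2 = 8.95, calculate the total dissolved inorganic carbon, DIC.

DIC = 1.29 mmol/kg

[CO2*] = KH · pCO2 = 10^(−1.47) × 669×10^-6 = 2.267×10^-5 mol/kg
α₀ = 1/(1 + K1/[H⁺] + K1K2/[H⁺]²) = 1/(1 + 10^+1.72 + 10^+0.52) = 0.01761
DIC = [CO2*]/α₀ = 2.267×10^-5 / 0.01761 = 1.29 mmol/kg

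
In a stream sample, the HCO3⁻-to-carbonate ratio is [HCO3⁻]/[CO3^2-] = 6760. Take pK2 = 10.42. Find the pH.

pH = 6.59

From K2 = [H⁺][CO3^2-]/[HCO3⁻]:  pH = pK2 − log₁₀([HCO3⁻]/[CO3^2-])
log₁₀(6760) = +3.830
pH = 10.42 − (+3.830) = 6.59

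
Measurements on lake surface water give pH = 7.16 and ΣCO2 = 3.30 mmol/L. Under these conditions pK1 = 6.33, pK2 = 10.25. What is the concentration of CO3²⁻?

[CO3²⁻] = 2.34 μmol/L

α₂ = 1 / (1 + [H⁺]/K2 + [H⁺]²/(K1K2)) = 1 / (1 + 10^+3.09 + 10^+2.26)
   = 1 / (1 + 1230.3 + 181.97) = 1/1413.2 = 0.0007076
[CO3²⁻] = α₂ × DIC = 0.0007076 × 3.30 = 0.00234 mmol/L = 2.34 μmol/L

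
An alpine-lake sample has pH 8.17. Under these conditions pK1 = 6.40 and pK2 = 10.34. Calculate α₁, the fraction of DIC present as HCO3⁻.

α₁ = 1 / (1 + [H⁺]/K1 + K2/[H⁺]) = 1 / (1 + 10^-1.77 + 10^-2.17)
   = 1 / (1 + 0.016982 + 0.0067608) = 1/1.0237 = 0.9768

α₁ = 0.977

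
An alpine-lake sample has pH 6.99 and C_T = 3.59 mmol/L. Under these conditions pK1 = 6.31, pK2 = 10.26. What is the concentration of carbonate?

α₂ = 1 / (1 + [H⁺]/K2 + [H⁺]²/(K1K2)) = 1 / (1 + 10^+3.27 + 10^+2.59)
   = 1 / (1 + 1862.1 + 389.05) = 1/2252.1 = 0.0004440
[CO3²⁻] = α₂ × DIC = 0.0004440 × 3.59 = 0.00159 mmol/L = 1.59 μmol/L

[CO3²⁻] = 1.59 μmol/L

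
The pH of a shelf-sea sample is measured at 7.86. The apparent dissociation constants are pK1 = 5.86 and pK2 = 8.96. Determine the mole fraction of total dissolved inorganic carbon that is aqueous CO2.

α₀ = 0.00918

α₀ = 1 / (1 + K1/[H⁺] + K1K2/[H⁺]²) = 1 / (1 + 10^+2.00 + 10^+0.90)
   = 1 / (1 + 100.00 + 7.9433) = 1/108.94 = 0.009179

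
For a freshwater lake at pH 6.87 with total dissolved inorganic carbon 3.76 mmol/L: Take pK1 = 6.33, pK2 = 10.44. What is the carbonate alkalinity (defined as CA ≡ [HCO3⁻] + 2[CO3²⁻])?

CA = [HCO3⁻] + 2[CO3²⁻] = (α₁ + 2α₂)·DIC
At pH 6.87: [H⁺]/K1 = 10^-0.54 = 0.28840, K2/[H⁺] = 10^-3.57 = 0.00026915
α₁ = 1/(1 + 0.28840 + 0.00026915) = 1/1.2887 = 0.7760; α₂ = α₁·K2/[H⁺] = 0.0002089
α₁ + 2α₂ = 0.7764
CA = 0.7764 × 3.76 = 2.92 mmol/L

CA = 2.92 mmol/L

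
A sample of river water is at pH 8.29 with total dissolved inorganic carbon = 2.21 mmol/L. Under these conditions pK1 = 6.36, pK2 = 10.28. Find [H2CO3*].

α₀ = 1 / (1 + K1/[H⁺] + K1K2/[H⁺]²) = 1 / (1 + 10^+1.93 + 10^-0.06)
   = 1 / (1 + 85.114 + 0.87096) = 1/86.985 = 0.01150
[CO2*] = α₀ × DIC = 0.01150 × 2.21 = 0.0254 mmol/L

[CO2*] = 0.0254 mmol/L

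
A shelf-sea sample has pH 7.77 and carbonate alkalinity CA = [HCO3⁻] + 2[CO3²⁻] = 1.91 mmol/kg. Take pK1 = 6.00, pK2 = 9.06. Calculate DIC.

DIC = 1.85 mmol/kg

CA = [HCO3⁻] + 2[CO3²⁻] = (α₁ + 2α₂)·DIC
At pH 7.77: [H⁺]/K1 = 10^-1.77 = 0.016982, K2/[H⁺] = 10^-1.29 = 0.051286
α₁ = 1/(1 + 0.016982 + 0.051286) = 1/1.0683 = 0.9361; α₂ = α₁·K2/[H⁺] = 0.04801
α₁ + 2α₂ = 1.0321
DIC = CA / (α₁ + 2α₂) = 1.91 / 1.0321 = 1.85 mmol/kg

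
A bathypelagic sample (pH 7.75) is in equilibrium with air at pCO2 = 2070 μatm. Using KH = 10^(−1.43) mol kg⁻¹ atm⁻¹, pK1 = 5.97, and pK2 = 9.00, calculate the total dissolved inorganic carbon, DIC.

[CO2*] = KH · pCO2 = 10^(−1.43) × 2070×10^-6 = 7.691×10^-5 mol/kg
α₀ = 1/(1 + K1/[H⁺] + K1K2/[H⁺]²) = 1/(1 + 10^+1.78 + 10^+0.53) = 0.01547
DIC = [CO2*]/α₀ = 7.691×10^-5 / 0.01547 = 4.97 mmol/kg

DIC = 4.97 mmol/kg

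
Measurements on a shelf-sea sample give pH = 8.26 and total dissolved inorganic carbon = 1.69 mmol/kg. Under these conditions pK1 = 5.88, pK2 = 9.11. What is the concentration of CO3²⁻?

α₂ = 1 / (1 + [H⁺]/K2 + [H⁺]²/(K1K2)) = 1 / (1 + 10^+0.85 + 10^-1.53)
   = 1 / (1 + 7.0795 + 0.029512) = 1/8.1090 = 0.1233
[CO3²⁻] = α₂ × DIC = 0.1233 × 1.69 = 0.208 mmol/kg

[CO3²⁻] = 0.208 mmol/kg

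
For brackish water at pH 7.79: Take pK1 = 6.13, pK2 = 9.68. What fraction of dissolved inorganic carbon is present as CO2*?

α₀ = 1 / (1 + K1/[H⁺] + K1K2/[H⁺]²) = 1 / (1 + 10^+1.66 + 10^-0.23)
   = 1 / (1 + 45.709 + 0.58884) = 1/47.298 = 0.02114

α₀ = 0.0211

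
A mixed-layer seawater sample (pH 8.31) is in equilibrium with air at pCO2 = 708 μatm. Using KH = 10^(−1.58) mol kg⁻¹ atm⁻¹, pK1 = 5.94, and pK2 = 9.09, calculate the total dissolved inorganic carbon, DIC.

DIC = 5.11 mmol/kg

[CO2*] = KH · pCO2 = 10^(−1.58) × 708×10^-6 = 1.862×10^-5 mol/kg
α₀ = 1/(1 + K1/[H⁺] + K1K2/[H⁺]²) = 1/(1 + 10^+2.37 + 10^+1.59) = 0.003645
DIC = [CO2*]/α₀ = 1.862×10^-5 / 0.003645 = 5.11 mmol/kg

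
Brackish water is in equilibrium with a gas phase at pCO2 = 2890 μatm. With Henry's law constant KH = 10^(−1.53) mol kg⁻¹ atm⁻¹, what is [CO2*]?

KH = 10^(−1.53) = 2.951×10^-2 mol kg⁻¹ atm⁻¹
[CO2*] = KH · pCO2 = 2.951×10^-2 × 2890×10^-6 atm = 8.53×10^-5 mol/kg

[CO2*] = 85.3 μmol/kg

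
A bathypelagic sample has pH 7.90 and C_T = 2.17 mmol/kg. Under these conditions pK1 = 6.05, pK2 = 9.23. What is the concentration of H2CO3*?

α₀ = 1 / (1 + K1/[H⁺] + K1K2/[H⁺]²) = 1 / (1 + 10^+1.85 + 10^+0.52)
   = 1 / (1 + 70.795 + 3.3113) = 1/75.106 = 0.01331
[CO2*] = α₀ × DIC = 0.01331 × 2.17 = 0.0289 mmol/kg

[CO2*] = 0.0289 mmol/kg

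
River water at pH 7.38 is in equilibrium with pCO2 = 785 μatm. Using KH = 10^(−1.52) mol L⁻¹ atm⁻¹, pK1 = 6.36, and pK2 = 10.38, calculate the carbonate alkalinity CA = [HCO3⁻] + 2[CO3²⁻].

[CO2*] = KH · pCO2 = 10^(−1.52) × 785×10^-6 = 2.371×10^-5 mol/L
α₀ = 1/(1 + K1/[H⁺] + K1K2/[H⁺]²) = 1/(1 + 10^+1.02 + 10^-1.98) = 0.08709
DIC = [CO2*]/α₀ = 2.371×10^-5 / 0.08709 = 0.2722 mmol/L
CA = (α₁ + 2α₂)·DIC = (0.9120 + 2×0.0009120) × 0.2722 = 0.249 mmol/L

CA = 0.249 mmol/L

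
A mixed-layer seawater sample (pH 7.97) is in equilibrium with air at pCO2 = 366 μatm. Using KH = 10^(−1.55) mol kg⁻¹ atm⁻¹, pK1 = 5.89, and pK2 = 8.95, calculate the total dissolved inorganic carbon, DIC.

[CO2*] = KH · pCO2 = 10^(−1.55) × 366×10^-6 = 1.032×10^-5 mol/kg
α₀ = 1/(1 + K1/[H⁺] + K1K2/[H⁺]²) = 1/(1 + 10^+2.08 + 10^+1.10) = 0.007473
DIC = [CO2*]/α₀ = 1.032×10^-5 / 0.007473 = 1.38 mmol/kg

DIC = 1.38 mmol/kg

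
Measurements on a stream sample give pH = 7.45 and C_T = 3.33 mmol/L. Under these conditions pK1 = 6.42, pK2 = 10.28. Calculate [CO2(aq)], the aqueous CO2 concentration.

α₀ = 1 / (1 + K1/[H⁺] + K1K2/[H⁺]²) = 1 / (1 + 10^+1.03 + 10^-1.80)
   = 1 / (1 + 10.715 + 0.015849) = 1/11.731 = 0.08524
[CO2*] = α₀ × DIC = 0.08524 × 3.33 = 0.284 mmol/L

[CO2*] = 0.284 mmol/L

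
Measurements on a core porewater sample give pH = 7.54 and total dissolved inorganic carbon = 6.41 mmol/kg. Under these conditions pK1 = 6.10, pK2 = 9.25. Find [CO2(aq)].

[CO2*] = 0.220 mmol/kg

α₀ = 1 / (1 + K1/[H⁺] + K1K2/[H⁺]²) = 1 / (1 + 10^+1.44 + 10^-0.27)
   = 1 / (1 + 27.542 + 0.53703) = 1/29.079 = 0.03439
[CO2*] = α₀ × DIC = 0.03439 × 6.41 = 0.220 mmol/kg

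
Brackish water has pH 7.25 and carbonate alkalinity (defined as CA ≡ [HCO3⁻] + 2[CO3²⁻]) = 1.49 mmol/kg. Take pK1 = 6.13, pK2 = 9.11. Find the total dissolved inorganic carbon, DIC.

DIC = 1.58 mmol/kg

CA = [HCO3⁻] + 2[CO3²⁻] = (α₁ + 2α₂)·DIC
At pH 7.25: [H⁺]/K1 = 10^-1.12 = 0.075858, K2/[H⁺] = 10^-1.86 = 0.013804
α₁ = 1/(1 + 0.075858 + 0.013804) = 1/1.0897 = 0.9177; α₂ = α₁·K2/[H⁺] = 0.01267
α₁ + 2α₂ = 0.9431
DIC = CA / (α₁ + 2α₂) = 1.49 / 0.9431 = 1.58 mmol/kg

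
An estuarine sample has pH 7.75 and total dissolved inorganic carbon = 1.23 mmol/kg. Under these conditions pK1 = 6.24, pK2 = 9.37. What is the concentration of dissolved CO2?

[CO2*] = 0.0360 mmol/kg

α₀ = 1 / (1 + K1/[H⁺] + K1K2/[H⁺]²) = 1 / (1 + 10^+1.51 + 10^-0.11)
   = 1 / (1 + 32.359 + 0.77625) = 1/34.136 = 0.02929
[CO2*] = α₀ × DIC = 0.02929 × 1.23 = 0.0360 mmol/kg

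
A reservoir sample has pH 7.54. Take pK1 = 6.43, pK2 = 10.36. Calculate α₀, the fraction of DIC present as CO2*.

α₀ = 0.0719

α₀ = 1 / (1 + K1/[H⁺] + K1K2/[H⁺]²) = 1 / (1 + 10^+1.11 + 10^-1.71)
   = 1 / (1 + 12.882 + 0.019498) = 1/13.902 = 0.07193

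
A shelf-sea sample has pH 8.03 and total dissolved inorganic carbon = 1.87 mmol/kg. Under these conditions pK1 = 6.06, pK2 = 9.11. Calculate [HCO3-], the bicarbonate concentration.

α₁ = 1 / (1 + [H⁺]/K1 + K2/[H⁺]) = 1 / (1 + 10^-1.97 + 10^-1.08)
   = 1 / (1 + 0.010715 + 0.083176) = 1/1.0939 = 0.9142
[HCO3⁻] = α₁ × DIC = 0.9142 × 1.87 = 1.71 mmol/kg

[HCO3⁻] = 1.71 mmol/kg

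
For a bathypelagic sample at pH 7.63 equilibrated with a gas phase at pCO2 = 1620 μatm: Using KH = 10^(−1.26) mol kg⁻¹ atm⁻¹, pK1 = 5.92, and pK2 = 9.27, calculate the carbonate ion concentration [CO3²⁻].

[CO3²⁻] = 0.105 mmol/kg

[CO2*] = KH · pCO2 = 10^(−1.26) × 1620×10^-6 = 8.903×10^-5 mol/kg
α₀ = 1/(1 + K1/[H⁺] + K1K2/[H⁺]²) = 1/(1 + 10^+1.71 + 10^+0.07) = 0.01871
DIC = [CO2*]/α₀ = 8.903×10^-5 / 0.01871 = 4.759 mmol/kg
[CO3²⁻] = α₂·DIC; α₂ = 0.02198, so [CO3²⁻] = 0.02198 × 4.759 = 0.105 mmol/kg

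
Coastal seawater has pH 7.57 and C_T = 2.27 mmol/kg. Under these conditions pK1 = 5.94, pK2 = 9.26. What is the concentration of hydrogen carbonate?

[HCO3⁻] = 2.17 mmol/kg

α₁ = 1 / (1 + [H⁺]/K1 + K2/[H⁺]) = 1 / (1 + 10^-1.63 + 10^-1.69)
   = 1 / (1 + 0.023442 + 0.020417) = 1/1.0439 = 0.9580
[HCO3⁻] = α₁ × DIC = 0.9580 × 2.27 = 2.17 mmol/kg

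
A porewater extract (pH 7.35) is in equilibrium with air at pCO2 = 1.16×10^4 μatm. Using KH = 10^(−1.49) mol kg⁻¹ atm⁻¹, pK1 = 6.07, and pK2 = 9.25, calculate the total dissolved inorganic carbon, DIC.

DIC = 7.62 mmol/kg

[CO2*] = KH · pCO2 = 10^(−1.49) × 1.16×10^4×10^-6 = 3.754×10^-4 mol/kg
α₀ = 1/(1 + K1/[H⁺] + K1K2/[H⁺]²) = 1/(1 + 10^+1.28 + 10^-0.62) = 0.04927
DIC = [CO2*]/α₀ = 3.754×10^-4 / 0.04927 = 7.62 mmol/kg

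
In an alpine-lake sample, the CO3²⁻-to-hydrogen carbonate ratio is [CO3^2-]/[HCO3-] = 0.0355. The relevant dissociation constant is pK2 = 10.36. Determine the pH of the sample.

From K2 = [H⁺][CO3^2-]/[HCO3-]:  pH = pK2 + log₁₀([CO3^2-]/[HCO3-])
log₁₀(0.0355) = -1.450
pH = 10.36 + (-1.450) = 8.91

pH = 8.91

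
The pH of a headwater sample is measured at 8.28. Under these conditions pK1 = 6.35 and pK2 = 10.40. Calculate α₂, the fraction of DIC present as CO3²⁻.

α₂ = 1 / (1 + [H⁺]/K2 + [H⁺]²/(K1K2)) = 1 / (1 + 10^+2.12 + 10^+0.19)
   = 1 / (1 + 131.83 + 1.5488) = 1/134.37 = 0.007442

α₂ = 0.00744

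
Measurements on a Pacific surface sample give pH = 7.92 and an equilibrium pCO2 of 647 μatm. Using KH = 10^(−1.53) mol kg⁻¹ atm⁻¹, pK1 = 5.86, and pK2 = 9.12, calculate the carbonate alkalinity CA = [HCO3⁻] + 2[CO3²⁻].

CA = 2.47 mmol/kg

[CO2*] = KH · pCO2 = 10^(−1.53) × 647×10^-6 = 1.909×10^-5 mol/kg
α₀ = 1/(1 + K1/[H⁺] + K1K2/[H⁺]²) = 1/(1 + 10^+2.06 + 10^+0.86) = 0.008126
DIC = [CO2*]/α₀ = 1.909×10^-5 / 0.008126 = 2.350 mmol/kg
CA = (α₁ + 2α₂)·DIC = (0.9330 + 2×0.05887) × 2.350 = 2.47 mmol/kg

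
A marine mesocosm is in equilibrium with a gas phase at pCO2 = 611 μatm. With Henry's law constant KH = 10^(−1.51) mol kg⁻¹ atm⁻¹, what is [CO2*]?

[CO2*] = 18.9 μmol/kg

KH = 10^(−1.51) = 3.090×10^-2 mol kg⁻¹ atm⁻¹
[CO2*] = KH · pCO2 = 3.090×10^-2 × 611×10^-6 atm = 1.89×10^-5 mol/kg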